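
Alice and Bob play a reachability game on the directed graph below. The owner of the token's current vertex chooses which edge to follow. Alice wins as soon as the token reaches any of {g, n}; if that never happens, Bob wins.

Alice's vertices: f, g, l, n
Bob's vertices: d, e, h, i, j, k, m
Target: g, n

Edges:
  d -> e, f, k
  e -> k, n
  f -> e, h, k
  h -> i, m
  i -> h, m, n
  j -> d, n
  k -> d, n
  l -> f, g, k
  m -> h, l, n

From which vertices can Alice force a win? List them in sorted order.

A0 = {g, n}
A1: add {l} — l (Alice) has l→g.
A2 = A1; e.g. d (Bob) can still go to e. Fixed point.
Alice's winning region = {g, l, n}.

g, l, n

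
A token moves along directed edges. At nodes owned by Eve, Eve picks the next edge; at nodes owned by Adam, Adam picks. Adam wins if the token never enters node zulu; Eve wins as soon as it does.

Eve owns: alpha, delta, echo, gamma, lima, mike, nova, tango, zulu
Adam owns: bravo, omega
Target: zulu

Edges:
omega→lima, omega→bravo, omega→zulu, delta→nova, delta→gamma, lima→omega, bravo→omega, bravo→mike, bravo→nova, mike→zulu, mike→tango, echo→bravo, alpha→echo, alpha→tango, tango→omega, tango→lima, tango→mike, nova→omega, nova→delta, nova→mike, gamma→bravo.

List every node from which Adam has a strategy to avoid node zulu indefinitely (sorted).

A0 = {zulu}
A1: add {mike} — mike (Eve) has mike→zulu.
A2: add {nova, tango} — tango (Eve) has tango→mike; nova (Eve) has nova→mike.
A3: add {alpha, delta} — delta (Eve) has delta→nova; alpha (Eve) has alpha→tango.
A4 = A3; e.g. omega (Adam) can still go to lima. Fixed point.
Eve's attractor = {alpha, delta, mike, nova, tango, zulu}; Adam avoids the target exactly from the complement.

bravo, echo, gamma, lima, omega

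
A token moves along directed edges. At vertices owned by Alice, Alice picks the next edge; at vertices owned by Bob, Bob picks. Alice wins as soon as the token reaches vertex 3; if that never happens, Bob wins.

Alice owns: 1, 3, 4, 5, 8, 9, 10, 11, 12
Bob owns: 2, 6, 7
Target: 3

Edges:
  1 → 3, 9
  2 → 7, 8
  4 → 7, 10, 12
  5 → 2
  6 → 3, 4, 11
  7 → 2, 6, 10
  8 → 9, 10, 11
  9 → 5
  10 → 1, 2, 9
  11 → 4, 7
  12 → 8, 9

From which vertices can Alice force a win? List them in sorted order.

A0 = {3}
A1: add {1} — 1 (Alice) has 1→3.
A2: add {10} — 10 (Alice) has 10→1.
A3: add {4, 8} — 4 (Alice) has 4→10; 8 (Alice) has 8→10.
A4: add {11, 12} — 11 (Alice) has 11→4; 12 (Alice) has 12→8.
A5: add {6} — 6 (Bob): all of {3, 4, 11} already in.
A6 = A5; e.g. 2 (Bob) can still go to 7. Fixed point.
Alice's winning region = {1, 3, 4, 6, 8, 10, 11, 12}.

1, 3, 4, 6, 8, 10, 11, 12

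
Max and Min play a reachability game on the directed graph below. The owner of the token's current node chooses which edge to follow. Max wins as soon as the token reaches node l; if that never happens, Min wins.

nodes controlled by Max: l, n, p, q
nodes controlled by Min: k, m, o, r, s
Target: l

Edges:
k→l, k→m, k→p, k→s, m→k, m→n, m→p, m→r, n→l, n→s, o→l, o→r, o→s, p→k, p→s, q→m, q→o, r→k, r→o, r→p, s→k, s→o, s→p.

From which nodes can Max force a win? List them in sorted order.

l, n

A0 = {l}
A1: add {n} — n (Max) has n→l.
A2 = A1; e.g. k (Min) can still go to m. Fixed point.
Max's winning region = {l, n}.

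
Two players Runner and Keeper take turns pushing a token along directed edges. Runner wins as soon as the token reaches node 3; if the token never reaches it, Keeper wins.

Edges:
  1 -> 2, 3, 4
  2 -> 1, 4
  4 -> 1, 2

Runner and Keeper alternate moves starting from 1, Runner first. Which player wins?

Runner

Track states (vertex, player-to-move).
A0 = {(3,Runner), (3,Keeper)}
A1: add {(1,Runner)}.
(1,Runner) ∈ A1 ⇒ Runner forces the target.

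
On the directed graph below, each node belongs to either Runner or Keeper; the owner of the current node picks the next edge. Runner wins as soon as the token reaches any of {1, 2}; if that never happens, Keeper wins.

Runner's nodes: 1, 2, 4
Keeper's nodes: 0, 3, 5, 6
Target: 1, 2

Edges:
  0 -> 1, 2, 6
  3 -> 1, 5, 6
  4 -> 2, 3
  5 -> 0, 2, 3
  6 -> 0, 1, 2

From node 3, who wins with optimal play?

Keeper

A0 = {1, 2}
A1: add {4} — 4 (Runner) has 4→2.
A2 = A1; e.g. 0 (Keeper) can still go to 6. Fixed point.
3 never enters the attractor, so Keeper can avoid the target forever.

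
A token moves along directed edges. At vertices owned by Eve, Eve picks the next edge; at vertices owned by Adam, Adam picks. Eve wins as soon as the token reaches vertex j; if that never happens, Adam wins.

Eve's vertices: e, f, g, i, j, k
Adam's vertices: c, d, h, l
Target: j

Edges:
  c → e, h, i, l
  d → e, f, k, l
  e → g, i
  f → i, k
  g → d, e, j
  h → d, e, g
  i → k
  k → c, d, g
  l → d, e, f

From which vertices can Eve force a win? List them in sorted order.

e, f, g, i, j, k

A0 = {j}
A1: add {g} — g (Eve) has g→j.
A2: add {e, k} — e (Eve) has e→g; k (Eve) has k→g.
A3: add {f, i} — f (Eve) has f→k; i (Eve) has i→k.
A4 = A3; e.g. c (Adam) can still go to h. Fixed point.
Eve's winning region = {e, f, g, i, j, k}.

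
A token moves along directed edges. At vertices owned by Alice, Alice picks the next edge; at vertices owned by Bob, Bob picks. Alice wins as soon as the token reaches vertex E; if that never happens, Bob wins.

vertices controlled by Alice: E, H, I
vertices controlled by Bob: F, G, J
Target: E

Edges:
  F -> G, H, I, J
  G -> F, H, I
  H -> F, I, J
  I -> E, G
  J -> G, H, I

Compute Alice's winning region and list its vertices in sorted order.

E, H, I

A0 = {E}
A1: add {I} — I (Alice) has I→E.
A2: add {H} — H (Alice) has H→I.
A3 = A2; e.g. F (Bob) can still go to G. Fixed point.
Alice's winning region = {E, H, I}.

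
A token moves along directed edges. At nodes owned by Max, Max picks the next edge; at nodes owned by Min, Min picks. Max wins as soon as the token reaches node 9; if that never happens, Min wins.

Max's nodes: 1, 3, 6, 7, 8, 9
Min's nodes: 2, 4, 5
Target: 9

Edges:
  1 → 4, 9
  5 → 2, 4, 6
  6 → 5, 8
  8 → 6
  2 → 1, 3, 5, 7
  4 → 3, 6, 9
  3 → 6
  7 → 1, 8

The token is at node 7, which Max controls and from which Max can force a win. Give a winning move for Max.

1

A0 = {9}
A1: add {1} — 1 (Max) has 1→9.
A2: add {7} — 7 (Max) has 7→1.
A3 = A2; e.g. 2 (Min) can still go to 3. Fixed point.
From 7, successor 1 is in the attractor (rank 1); the other successor 8 is not.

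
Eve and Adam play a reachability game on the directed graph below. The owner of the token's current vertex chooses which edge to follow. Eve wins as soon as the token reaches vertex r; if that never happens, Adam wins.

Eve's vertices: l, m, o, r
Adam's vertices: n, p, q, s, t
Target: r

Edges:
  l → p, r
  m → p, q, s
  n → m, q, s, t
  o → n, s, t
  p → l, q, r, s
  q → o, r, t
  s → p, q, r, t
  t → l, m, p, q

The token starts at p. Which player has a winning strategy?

A0 = {r}
A1: add {l} — l (Eve) has l→r.
A2 = A1; e.g. m (Eve) has no edge into A1. Fixed point.
p never enters the attractor, so Adam can avoid the target forever.

Adam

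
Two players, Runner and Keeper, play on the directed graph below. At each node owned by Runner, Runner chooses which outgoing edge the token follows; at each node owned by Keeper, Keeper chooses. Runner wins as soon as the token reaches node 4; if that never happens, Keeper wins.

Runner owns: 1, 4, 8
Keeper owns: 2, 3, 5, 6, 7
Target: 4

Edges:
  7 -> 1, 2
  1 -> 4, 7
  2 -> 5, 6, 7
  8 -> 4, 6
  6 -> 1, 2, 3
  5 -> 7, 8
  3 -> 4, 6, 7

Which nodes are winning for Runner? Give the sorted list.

A0 = {4}
A1: add {1, 8} — 1 (Runner) has 1→4; 8 (Runner) has 8→4.
A2 = A1; e.g. 2 (Keeper) can still go to 5. Fixed point.
Runner's winning region = {1, 4, 8}.

1, 4, 8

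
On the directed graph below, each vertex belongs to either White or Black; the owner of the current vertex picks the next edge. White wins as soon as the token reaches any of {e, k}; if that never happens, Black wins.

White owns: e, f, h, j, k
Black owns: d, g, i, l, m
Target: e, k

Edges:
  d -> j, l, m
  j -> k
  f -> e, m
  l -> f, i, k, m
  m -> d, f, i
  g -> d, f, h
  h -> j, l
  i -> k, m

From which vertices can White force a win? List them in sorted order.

A0 = {e, k}
A1: add {f, j} — f (White) has f→e; j (White) has j→k.
A2: add {h} — h (White) has h→j.
A3 = A2; e.g. d (Black) can still go to l. Fixed point.
White's winning region = {e, f, h, j, k}.

e, f, h, j, k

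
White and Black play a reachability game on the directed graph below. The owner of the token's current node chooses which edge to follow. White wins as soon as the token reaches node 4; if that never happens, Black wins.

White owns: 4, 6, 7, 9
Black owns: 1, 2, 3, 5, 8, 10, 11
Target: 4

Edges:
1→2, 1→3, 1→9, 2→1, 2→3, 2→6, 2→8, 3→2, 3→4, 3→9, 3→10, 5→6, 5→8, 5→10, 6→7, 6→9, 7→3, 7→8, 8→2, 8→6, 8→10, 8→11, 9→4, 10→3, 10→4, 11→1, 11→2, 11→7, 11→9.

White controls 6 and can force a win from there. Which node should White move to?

9

A0 = {4}
A1: add {9} — 9 (White) has 9→4.
A2: add {6} — 6 (White) has 6→9.
A3 = A2; e.g. 1 (Black) can still go to 2. Fixed point.
From 6, successor 9 is in the attractor (rank 1); the other successor 7 is not.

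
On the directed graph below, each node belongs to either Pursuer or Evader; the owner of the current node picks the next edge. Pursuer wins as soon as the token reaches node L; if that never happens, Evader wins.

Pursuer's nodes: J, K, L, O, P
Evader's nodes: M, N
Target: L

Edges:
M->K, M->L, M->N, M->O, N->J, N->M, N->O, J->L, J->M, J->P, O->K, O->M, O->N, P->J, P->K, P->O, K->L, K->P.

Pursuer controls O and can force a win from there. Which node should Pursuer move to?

K

A0 = {L}
A1: add {J, K} — J (Pursuer) has J→L; K (Pursuer) has K→L.
A2: add {O, P} — O (Pursuer) has O→K; P (Pursuer) has P→J.
A3 = A2; e.g. M (Evader) can still go to N. Fixed point.
From O, successor K is in the attractor (rank 1); the other successors M, N are not.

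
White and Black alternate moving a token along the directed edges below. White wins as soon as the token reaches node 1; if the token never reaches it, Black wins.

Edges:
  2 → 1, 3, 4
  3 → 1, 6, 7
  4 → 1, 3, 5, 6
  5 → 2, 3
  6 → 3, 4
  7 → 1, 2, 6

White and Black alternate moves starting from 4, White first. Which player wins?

White

Track states (vertex, player-to-move).
A0 = {(1,White), (1,Black)}
A1: add {(2,White), (3,White), (4,White), (7,White)}.
(4,White) ∈ A1 ⇒ White forces the target.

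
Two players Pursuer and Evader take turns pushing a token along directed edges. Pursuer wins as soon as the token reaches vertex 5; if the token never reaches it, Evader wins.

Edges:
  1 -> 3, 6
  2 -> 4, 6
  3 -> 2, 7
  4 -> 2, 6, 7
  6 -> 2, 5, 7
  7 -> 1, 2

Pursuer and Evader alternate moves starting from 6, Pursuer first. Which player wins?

Pursuer

Track states (vertex, player-to-move).
A0 = {(5,Pursuer), (5,Evader)}
A1: add {(6,Pursuer)}.
(6,Pursuer) ∈ A1 ⇒ Pursuer forces the target.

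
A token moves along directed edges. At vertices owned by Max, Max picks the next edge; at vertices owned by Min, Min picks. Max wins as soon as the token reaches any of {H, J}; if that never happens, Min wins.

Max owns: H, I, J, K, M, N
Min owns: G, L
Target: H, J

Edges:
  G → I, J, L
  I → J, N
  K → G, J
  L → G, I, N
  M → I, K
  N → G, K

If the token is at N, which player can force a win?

Max

A0 = {H, J}
A1: add {I, K} — I (Max) has I→J; K (Max) has K→J.
A2: add {M, N} — M (Max) has M→I; N (Max) has N→K.
A3 = A2; e.g. G (Min) can still go to L. Fixed point.
N ∈ A2, so Max can force the target.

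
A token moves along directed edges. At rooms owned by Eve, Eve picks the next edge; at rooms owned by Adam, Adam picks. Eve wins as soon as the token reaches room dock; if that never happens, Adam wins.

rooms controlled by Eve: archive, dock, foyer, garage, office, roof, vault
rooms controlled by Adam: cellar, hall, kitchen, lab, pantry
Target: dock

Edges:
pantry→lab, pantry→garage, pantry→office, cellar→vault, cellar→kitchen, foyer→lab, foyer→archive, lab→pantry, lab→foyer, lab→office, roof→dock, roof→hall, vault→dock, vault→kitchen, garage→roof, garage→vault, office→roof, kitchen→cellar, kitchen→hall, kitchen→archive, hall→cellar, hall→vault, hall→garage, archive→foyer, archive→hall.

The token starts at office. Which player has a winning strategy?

Eve

A0 = {dock}
A1: add {roof, vault} — roof (Eve) has roof→dock; vault (Eve) has vault→dock.
A2: add {garage, office} — garage (Eve) has garage→roof; office (Eve) has office→roof.
A3 = A2; e.g. pantry (Adam) can still go to lab. Fixed point.
office ∈ A2, so Eve can force the target.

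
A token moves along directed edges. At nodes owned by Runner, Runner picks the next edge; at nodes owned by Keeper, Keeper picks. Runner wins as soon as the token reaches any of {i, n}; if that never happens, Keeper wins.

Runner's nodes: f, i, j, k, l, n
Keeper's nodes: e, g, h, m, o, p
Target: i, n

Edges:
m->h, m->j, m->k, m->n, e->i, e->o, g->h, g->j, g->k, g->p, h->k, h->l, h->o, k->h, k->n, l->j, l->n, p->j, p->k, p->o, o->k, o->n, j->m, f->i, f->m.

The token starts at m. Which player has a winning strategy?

Keeper

A0 = {i, n}
A1: add {f, k, l} — f (Runner) has f→i; k (Runner) has k→n; l (Runner) has l→n.
A2: add {o} — o (Keeper): all of {k, n} already in.
A3: add {e, h} — e (Keeper): all of {i, o} already in; h (Keeper): all of {k, l, o} already in.
A4 = A3; e.g. g (Keeper) can still go to j. Fixed point.
m never enters the attractor, so Keeper can avoid the target forever.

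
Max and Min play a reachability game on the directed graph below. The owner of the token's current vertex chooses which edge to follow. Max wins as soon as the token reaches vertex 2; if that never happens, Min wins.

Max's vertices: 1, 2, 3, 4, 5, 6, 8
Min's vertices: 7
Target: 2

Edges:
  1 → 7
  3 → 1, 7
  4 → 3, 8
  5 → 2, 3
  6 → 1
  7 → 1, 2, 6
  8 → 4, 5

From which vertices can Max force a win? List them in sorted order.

2, 4, 5, 8

A0 = {2}
A1: add {5} — 5 (Max) has 5→2.
A2: add {8} — 8 (Max) has 8→5.
A3: add {4} — 4 (Max) has 4→8.
A4 = A3; e.g. 1 (Max) has no edge into A3. Fixed point.
Max's winning region = {2, 4, 5, 8}.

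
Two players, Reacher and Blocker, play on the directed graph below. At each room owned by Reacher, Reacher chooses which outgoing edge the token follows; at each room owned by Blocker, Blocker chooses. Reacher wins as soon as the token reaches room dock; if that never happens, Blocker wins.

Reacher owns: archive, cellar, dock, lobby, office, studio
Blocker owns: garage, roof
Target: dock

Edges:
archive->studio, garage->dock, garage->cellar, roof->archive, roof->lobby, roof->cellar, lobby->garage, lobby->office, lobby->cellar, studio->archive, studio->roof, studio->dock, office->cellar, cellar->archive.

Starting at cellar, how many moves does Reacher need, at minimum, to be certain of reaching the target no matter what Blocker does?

3

A0 = {dock}
A1: add {studio} — studio (Reacher) has studio→dock.
A2: add {archive} — archive (Reacher) has archive→studio.
A3: add {cellar} — cellar (Reacher) has cellar→archive.
cellar enters the attractor at level 3, so Reacher can force the target in 3 moves from there.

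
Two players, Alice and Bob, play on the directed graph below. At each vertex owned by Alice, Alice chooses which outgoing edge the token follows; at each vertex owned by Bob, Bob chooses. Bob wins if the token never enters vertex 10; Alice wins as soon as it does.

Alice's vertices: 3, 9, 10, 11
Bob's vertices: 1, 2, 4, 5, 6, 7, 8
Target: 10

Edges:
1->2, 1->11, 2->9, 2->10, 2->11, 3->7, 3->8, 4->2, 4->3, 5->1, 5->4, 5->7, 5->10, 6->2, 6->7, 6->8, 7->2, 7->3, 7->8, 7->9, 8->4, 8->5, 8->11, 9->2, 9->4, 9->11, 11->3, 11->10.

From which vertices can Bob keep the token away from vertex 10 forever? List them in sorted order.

3, 4, 5, 6, 7, 8

A0 = {10}
A1: add {11} — 11 (Alice) has 11→10.
A2: add {9} — 9 (Alice) has 9→11.
A3: add {2} — 2 (Bob): all of {9, 10, 11} already in.
A4: add {1} — 1 (Bob): all of {2, 11} already in.
A5 = A4; e.g. 3 (Alice) has no edge into A4. Fixed point.
Alice's attractor = {1, 2, 9, 10, 11}; Bob avoids the target exactly from the complement.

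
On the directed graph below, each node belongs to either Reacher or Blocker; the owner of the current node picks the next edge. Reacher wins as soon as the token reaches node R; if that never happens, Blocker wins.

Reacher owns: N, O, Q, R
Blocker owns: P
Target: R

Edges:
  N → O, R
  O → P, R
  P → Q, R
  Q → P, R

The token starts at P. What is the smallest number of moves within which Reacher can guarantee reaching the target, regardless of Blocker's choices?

A0 = {R}
A1: add {N, O, Q} — N (Reacher) has N→R; O (Reacher) has O→R; Q (Reacher) has Q→R.
A2: add {P} — P (Blocker): all of {Q, R} already in.
A2 = all vertices. Fixed point.
P enters the attractor at level 2, so Reacher can force the target in 2 moves from there.

2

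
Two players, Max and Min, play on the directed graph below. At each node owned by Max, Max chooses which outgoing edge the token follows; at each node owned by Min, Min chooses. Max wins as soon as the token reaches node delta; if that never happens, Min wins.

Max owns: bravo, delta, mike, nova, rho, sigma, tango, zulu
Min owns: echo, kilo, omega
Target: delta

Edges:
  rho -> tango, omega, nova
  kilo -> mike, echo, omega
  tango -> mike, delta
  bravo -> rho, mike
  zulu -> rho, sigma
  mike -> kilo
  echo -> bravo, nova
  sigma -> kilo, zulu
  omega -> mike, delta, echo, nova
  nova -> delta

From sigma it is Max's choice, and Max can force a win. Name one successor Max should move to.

A0 = {delta}
A1: add {nova, tango} — tango (Max) has tango→delta; nova (Max) has nova→delta.
A2: add {rho} — rho (Max) has rho→tango.
A3: add {bravo, zulu} — bravo (Max) has bravo→rho; zulu (Max) has zulu→rho.
A4: add {echo, sigma} — echo (Min): all of {bravo, nova} already in; sigma (Max) has sigma→zulu.
A5 = A4; e.g. kilo (Min) can still go to mike. Fixed point.
From sigma, successor zulu is in the attractor (rank 3); the other successor kilo is not.

zulu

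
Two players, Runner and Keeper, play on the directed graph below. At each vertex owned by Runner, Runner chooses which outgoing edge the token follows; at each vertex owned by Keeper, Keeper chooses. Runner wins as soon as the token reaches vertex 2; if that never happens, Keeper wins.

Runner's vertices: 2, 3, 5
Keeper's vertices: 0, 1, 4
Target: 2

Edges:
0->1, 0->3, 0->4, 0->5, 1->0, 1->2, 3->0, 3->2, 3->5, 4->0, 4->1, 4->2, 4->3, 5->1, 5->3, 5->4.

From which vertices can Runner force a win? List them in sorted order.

A0 = {2}
A1: add {3} — 3 (Runner) has 3→2.
A2: add {5} — 5 (Runner) has 5→3.
A3 = A2; e.g. 0 (Keeper) can still go to 1. Fixed point.
Runner's winning region = {2, 3, 5}.

2, 3, 5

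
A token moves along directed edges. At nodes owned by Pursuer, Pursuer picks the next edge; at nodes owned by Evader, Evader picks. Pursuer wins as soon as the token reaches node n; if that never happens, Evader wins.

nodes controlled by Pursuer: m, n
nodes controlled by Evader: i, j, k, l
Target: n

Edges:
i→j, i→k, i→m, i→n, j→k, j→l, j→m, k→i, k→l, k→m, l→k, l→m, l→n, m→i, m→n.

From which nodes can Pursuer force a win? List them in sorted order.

A0 = {n}
A1: add {m} — m (Pursuer) has m→n.
A2 = A1; e.g. i (Evader) can still go to j. Fixed point.
Pursuer's winning region = {m, n}.

m, n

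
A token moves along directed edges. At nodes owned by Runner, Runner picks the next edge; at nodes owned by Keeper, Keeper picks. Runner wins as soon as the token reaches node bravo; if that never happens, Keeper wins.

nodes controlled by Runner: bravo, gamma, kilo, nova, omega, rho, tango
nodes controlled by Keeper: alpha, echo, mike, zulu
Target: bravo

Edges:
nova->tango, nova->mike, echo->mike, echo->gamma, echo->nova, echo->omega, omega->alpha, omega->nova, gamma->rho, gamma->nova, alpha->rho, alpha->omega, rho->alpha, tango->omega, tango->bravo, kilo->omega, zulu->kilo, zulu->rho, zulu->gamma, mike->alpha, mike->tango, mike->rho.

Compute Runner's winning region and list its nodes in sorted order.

A0 = {bravo}
A1: add {tango} — tango (Runner) has tango→bravo.
A2: add {nova} — nova (Runner) has nova→tango.
A3: add {gamma, omega} — gamma (Runner) has gamma→nova; omega (Runner) has omega→nova.
A4: add {kilo} — kilo (Runner) has kilo→omega.
A5 = A4; e.g. alpha (Keeper) can still go to rho. Fixed point.
Runner's winning region = {bravo, gamma, kilo, nova, omega, tango}.

bravo, gamma, kilo, nova, omega, tango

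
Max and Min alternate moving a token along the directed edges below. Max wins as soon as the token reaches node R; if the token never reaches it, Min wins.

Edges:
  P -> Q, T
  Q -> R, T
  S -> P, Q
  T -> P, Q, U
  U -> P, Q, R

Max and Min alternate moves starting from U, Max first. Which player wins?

Track states (vertex, player-to-move).
A0 = {(R,Max), (R,Min)}
A1: add {(Q,Max), (U,Max)}.
(U,Max) ∈ A1 ⇒ Max forces the target.

Max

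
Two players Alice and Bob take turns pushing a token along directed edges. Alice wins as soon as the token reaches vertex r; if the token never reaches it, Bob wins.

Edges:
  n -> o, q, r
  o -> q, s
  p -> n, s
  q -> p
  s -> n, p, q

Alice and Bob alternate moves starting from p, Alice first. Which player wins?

Track states (vertex, player-to-move).
A0 = {(r,Alice), (r,Bob)}
A1: add {(n,Alice)}.
A2 = A1; e.g. (n,Bob) stays out. (p,Alice) never enters ⇒ Bob avoids the target.

Bob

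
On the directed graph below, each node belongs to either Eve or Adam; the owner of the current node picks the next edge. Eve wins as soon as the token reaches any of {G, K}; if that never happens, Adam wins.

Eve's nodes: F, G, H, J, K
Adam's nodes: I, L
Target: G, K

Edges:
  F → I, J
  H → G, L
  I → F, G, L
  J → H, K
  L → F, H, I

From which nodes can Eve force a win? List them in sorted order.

A0 = {G, K}
A1: add {H, J} — H (Eve) has H→G; J (Eve) has J→K.
A2: add {F} — F (Eve) has F→J.
A3 = A2; e.g. I (Adam) can still go to L. Fixed point.
Eve's winning region = {F, G, H, J, K}.

F, G, H, J, K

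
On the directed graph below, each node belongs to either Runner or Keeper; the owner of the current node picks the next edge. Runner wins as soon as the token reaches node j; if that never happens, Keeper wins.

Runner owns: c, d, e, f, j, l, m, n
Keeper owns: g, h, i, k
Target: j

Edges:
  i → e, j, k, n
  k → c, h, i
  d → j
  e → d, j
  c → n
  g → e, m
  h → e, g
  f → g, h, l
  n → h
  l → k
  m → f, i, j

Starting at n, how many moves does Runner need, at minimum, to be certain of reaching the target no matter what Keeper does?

A0 = {j}
A1: add {d, e, m} — d (Runner) has d→j; e (Runner) has e→j; m (Runner) has m→j.
A2: add {g} — g (Keeper): all of {e, m} already in.
A3: add {f, h} — f (Runner) has f→g; h (Keeper): all of {e, g} already in.
A4: add {n} — n (Runner) has n→h.
n enters the attractor at level 4, so Runner can force the target in 4 moves from there.

4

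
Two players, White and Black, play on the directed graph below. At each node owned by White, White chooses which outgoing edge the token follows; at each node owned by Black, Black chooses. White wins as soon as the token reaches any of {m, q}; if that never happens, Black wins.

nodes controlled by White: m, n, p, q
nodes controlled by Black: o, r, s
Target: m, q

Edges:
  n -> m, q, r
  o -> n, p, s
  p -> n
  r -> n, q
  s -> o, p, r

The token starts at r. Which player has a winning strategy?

White

A0 = {m, q}
A1: add {n} — n (White) has n→m.
A2: add {p, r} — p (White) has p→n; r (Black): all of {n, q} already in.
A3 = A2; e.g. o (Black) can still go to s. Fixed point.
r ∈ A2, so White can force the target.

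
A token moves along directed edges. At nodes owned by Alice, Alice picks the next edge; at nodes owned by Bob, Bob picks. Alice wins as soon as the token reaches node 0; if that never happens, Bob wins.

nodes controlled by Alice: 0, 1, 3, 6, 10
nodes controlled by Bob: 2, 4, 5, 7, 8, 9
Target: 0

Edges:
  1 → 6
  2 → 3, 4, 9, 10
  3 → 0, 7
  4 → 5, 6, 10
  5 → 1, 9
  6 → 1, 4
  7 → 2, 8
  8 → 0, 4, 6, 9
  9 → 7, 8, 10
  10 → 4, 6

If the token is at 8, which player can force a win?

Bob

A0 = {0}
A1: add {3} — 3 (Alice) has 3→0.
A2 = A1; e.g. 1 (Alice) has no edge into A1. Fixed point.
8 never enters the attractor, so Bob can avoid the target forever.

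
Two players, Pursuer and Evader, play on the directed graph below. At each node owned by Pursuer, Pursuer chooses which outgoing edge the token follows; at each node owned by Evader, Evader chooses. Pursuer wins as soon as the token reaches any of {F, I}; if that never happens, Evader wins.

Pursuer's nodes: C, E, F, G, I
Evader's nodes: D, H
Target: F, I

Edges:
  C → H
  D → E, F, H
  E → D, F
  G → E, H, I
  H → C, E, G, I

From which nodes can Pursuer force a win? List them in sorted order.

A0 = {F, I}
A1: add {E, G} — E (Pursuer) has E→F; G (Pursuer) has G→I.
A2 = A1; e.g. C (Pursuer) has no edge into A1. Fixed point.
Pursuer's winning region = {E, F, G, I}.

E, F, G, I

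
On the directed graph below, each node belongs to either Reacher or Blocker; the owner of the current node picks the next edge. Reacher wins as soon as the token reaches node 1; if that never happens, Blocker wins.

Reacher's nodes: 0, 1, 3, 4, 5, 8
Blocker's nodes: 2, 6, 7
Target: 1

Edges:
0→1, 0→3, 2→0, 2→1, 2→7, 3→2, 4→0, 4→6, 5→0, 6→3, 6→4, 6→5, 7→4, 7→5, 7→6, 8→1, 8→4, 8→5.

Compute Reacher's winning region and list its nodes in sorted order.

0, 1, 4, 5, 8

A0 = {1}
A1: add {0, 8} — 0 (Reacher) has 0→1; 8 (Reacher) has 8→1.
A2: add {4, 5} — 4 (Reacher) has 4→0; 5 (Reacher) has 5→0.
A3 = A2; e.g. 2 (Blocker) can still go to 7. Fixed point.
Reacher's winning region = {0, 1, 4, 5, 8}.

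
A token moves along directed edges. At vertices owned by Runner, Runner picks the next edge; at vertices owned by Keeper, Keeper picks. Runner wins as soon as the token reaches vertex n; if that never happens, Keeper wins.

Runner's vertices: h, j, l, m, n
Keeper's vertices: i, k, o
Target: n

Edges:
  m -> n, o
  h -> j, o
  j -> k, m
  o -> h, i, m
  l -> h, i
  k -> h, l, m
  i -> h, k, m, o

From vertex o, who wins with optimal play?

Keeper

A0 = {n}
A1: add {m} — m (Runner) has m→n.
A2: add {j} — j (Runner) has j→m.
A3: add {h} — h (Runner) has h→j.
A4: add {l} — l (Runner) has l→h.
A5: add {k} — k (Keeper): all of {h, l, m} already in.
A6 = A5; e.g. i (Keeper) can still go to o. Fixed point.
o never enters the attractor, so Keeper can avoid the target forever.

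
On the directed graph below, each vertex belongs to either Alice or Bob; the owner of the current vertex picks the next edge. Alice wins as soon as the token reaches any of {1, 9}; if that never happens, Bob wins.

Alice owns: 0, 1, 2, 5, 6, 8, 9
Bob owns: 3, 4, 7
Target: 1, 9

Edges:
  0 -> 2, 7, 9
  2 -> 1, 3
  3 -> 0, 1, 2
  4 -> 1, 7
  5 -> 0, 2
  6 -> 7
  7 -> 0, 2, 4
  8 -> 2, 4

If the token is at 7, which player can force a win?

A0 = {1, 9}
A1: add {0, 2} — 0 (Alice) has 0→9; 2 (Alice) has 2→1.
A2: add {3, 5, 8} — 3 (Bob): all of {0, 1, 2} already in; 5 (Alice) has 5→0; 8 (Alice) has 8→2.
A3 = A2; e.g. 4 (Bob) can still go to 7. Fixed point.
7 never enters the attractor, so Bob can avoid the target forever.

Bob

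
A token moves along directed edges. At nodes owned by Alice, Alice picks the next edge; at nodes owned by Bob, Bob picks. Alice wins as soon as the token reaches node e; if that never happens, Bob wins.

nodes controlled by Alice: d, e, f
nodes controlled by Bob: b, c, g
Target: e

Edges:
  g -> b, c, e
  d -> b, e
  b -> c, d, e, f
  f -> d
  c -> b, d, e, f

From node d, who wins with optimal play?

Alice

A0 = {e}
A1: add {d} — d (Alice) has d→e.
d ∈ A1, so Alice can force the target.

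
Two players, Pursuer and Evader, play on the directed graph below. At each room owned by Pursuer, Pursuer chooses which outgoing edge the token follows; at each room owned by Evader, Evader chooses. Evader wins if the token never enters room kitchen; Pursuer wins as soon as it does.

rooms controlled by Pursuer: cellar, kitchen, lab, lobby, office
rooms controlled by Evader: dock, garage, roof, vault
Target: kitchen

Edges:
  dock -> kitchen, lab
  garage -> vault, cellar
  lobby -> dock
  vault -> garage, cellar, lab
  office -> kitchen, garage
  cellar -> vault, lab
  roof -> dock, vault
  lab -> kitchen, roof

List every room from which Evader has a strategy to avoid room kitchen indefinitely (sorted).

A0 = {kitchen}
A1: add {lab, office} — office (Pursuer) has office→kitchen; lab (Pursuer) has lab→kitchen.
A2: add {cellar, dock} — dock (Evader): all of {kitchen, lab} already in; cellar (Pursuer) has cellar→lab.
A3: add {lobby} — lobby (Pursuer) has lobby→dock.
A4 = A3; e.g. garage (Evader) can still go to vault. Fixed point.
Pursuer's attractor = {cellar, dock, kitchen, lab, lobby, office}; Evader avoids the target exactly from the complement.

garage, roof, vault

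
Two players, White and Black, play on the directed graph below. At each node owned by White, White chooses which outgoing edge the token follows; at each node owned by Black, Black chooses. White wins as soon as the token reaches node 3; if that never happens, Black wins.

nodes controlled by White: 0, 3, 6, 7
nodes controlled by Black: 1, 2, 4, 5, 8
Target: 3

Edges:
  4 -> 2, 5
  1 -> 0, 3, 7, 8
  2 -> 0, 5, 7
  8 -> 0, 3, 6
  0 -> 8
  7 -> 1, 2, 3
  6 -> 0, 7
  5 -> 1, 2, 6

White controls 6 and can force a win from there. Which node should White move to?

A0 = {3}
A1: add {7} — 7 (White) has 7→3.
A2: add {6} — 6 (White) has 6→7.
A3 = A2; e.g. 0 (White) has no edge into A2. Fixed point.
From 6, successor 7 is in the attractor (rank 1); the other successor 0 is not.

7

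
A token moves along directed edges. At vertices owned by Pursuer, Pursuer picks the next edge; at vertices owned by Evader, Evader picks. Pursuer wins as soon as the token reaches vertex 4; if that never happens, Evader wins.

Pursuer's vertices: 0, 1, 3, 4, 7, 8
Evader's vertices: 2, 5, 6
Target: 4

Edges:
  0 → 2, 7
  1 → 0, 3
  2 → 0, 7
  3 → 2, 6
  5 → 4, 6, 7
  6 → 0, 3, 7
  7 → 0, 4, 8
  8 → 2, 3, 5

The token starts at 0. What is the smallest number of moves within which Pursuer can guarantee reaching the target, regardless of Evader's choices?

A0 = {4}
A1: add {7} — 7 (Pursuer) has 7→4.
A2: add {0} — 0 (Pursuer) has 0→7.
0 enters the attractor at level 2, so Pursuer can force the target in 2 moves from there.

2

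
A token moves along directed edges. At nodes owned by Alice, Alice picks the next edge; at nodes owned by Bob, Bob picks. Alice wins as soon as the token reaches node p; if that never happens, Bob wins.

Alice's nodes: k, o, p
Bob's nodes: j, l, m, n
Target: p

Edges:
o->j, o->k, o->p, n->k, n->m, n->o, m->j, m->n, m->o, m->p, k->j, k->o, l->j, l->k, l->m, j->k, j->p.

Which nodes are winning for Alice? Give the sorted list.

j, k, o, p

A0 = {p}
A1: add {o} — o (Alice) has o→p.
A2: add {k} — k (Alice) has k→o.
A3: add {j} — j (Bob): all of {k, p} already in.
A4 = A3; e.g. l (Bob) can still go to m. Fixed point.
Alice's winning region = {j, k, o, p}.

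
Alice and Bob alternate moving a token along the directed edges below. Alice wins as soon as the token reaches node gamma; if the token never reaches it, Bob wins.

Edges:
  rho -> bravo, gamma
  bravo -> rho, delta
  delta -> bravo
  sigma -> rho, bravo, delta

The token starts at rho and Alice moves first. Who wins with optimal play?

Alice

Track states (vertex, player-to-move).
A0 = {(gamma,Alice), (gamma,Bob)}
A1: add {(rho,Alice)}.
(rho,Alice) ∈ A1 ⇒ Alice forces the target.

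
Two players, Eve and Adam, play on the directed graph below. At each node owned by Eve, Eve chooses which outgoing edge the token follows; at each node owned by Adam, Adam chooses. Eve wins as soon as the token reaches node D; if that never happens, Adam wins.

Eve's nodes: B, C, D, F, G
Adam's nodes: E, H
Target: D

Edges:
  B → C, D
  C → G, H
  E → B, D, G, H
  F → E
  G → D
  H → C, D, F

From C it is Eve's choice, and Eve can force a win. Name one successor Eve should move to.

G

A0 = {D}
A1: add {B, G} — B (Eve) has B→D; G (Eve) has G→D.
A2: add {C} — C (Eve) has C→G.
A3 = A2; e.g. E (Adam) can still go to H. Fixed point.
From C, successor G is in the attractor (rank 1); the other successor H is not.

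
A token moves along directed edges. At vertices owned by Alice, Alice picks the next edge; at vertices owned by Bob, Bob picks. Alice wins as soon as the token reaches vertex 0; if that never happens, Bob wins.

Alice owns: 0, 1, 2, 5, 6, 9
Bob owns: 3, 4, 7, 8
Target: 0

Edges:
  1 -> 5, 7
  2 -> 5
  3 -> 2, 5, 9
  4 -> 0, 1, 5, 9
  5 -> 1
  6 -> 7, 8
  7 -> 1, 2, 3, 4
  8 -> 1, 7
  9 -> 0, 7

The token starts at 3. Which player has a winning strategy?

A0 = {0}
A1: add {9} — 9 (Alice) has 9→0.
A2 = A1; e.g. 1 (Alice) has no edge into A1. Fixed point.
3 never enters the attractor, so Bob can avoid the target forever.

Bob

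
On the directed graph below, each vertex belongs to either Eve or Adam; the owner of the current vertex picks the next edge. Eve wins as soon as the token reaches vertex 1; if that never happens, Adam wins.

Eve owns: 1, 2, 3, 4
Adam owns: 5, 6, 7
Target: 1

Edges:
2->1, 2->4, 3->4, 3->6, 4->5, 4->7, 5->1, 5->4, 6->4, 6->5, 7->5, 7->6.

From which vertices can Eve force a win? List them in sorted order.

1, 2

A0 = {1}
A1: add {2} — 2 (Eve) has 2→1.
A2 = A1; e.g. 3 (Eve) has no edge into A1. Fixed point.
Eve's winning region = {1, 2}.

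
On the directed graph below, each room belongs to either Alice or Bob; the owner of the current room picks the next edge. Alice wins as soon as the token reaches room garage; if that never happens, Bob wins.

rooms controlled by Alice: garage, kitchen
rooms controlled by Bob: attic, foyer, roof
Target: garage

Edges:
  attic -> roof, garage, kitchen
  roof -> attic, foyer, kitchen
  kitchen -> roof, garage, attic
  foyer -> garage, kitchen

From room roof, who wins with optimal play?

A0 = {garage}
A1: add {kitchen} — kitchen (Alice) has kitchen→garage.
A2: add {foyer} — foyer (Bob): all of {garage, kitchen} already in.
A3 = A2; e.g. roof (Bob) can still go to attic. Fixed point.
roof never enters the attractor, so Bob can avoid the target forever.

Bob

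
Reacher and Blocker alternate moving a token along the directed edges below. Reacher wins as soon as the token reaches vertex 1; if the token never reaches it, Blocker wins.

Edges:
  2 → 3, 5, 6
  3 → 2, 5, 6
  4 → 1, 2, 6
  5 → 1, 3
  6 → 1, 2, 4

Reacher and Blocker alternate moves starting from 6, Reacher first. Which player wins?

Track states (vertex, player-to-move).
A0 = {(1,Reacher), (1,Blocker)}
A1: add {(4,Reacher), (5,Reacher), (6,Reacher)}.
(6,Reacher) ∈ A1 ⇒ Reacher forces the target.

Reacher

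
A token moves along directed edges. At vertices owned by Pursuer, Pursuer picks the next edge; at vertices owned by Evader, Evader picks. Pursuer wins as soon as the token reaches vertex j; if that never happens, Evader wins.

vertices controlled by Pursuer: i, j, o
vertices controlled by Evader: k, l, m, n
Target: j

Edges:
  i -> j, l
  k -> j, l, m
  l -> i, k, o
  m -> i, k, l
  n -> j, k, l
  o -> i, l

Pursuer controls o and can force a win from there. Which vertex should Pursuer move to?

i

A0 = {j}
A1: add {i} — i (Pursuer) has i→j.
A2: add {o} — o (Pursuer) has o→i.
A3 = A2; e.g. k (Evader) can still go to l. Fixed point.
From o, successor i is in the attractor (rank 1); the other successor l is not.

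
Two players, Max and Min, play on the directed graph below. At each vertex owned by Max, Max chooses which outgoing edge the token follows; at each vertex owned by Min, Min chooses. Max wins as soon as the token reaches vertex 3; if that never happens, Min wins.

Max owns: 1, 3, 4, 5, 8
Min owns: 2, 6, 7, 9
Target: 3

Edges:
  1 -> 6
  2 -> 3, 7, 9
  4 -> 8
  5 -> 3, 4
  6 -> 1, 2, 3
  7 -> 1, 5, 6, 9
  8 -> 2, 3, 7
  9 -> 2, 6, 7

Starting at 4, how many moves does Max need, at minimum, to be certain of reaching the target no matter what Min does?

A0 = {3}
A1: add {5, 8} — 5 (Max) has 5→3; 8 (Max) has 8→3.
A2: add {4} — 4 (Max) has 4→8.
A3 = A2; e.g. 1 (Max) has no edge into A2. Fixed point.
4 enters the attractor at level 2, so Max can force the target in 2 moves from there.

2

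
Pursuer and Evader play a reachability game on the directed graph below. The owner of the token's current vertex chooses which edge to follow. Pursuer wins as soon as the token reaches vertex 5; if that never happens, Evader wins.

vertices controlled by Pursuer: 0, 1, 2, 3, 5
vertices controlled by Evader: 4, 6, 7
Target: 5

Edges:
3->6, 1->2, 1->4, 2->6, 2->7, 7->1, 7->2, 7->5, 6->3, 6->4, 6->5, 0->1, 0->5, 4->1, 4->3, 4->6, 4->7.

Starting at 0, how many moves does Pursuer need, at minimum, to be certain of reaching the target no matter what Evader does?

A0 = {5}
A1: add {0} — 0 (Pursuer) has 0→5.
A2 = A1; e.g. 1 (Pursuer) has no edge into A1. Fixed point.
0 enters the attractor at level 1, so Pursuer can force the target in 1 move from there.

1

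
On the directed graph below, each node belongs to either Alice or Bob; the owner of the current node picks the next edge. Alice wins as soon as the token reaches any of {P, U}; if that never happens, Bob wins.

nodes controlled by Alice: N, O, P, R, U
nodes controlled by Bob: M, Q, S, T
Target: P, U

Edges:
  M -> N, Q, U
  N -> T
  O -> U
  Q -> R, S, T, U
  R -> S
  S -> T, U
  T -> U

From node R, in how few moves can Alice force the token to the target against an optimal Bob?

3

A0 = {P, U}
A1: add {O, T} — O (Alice) has O→U; T (Bob): all of {U} already in.
A2: add {N, S} — N (Alice) has N→T; S (Bob): all of {T, U} already in.
A3: add {R} — R (Alice) has R→S.
R enters the attractor at level 3, so Alice can force the target in 3 moves from there.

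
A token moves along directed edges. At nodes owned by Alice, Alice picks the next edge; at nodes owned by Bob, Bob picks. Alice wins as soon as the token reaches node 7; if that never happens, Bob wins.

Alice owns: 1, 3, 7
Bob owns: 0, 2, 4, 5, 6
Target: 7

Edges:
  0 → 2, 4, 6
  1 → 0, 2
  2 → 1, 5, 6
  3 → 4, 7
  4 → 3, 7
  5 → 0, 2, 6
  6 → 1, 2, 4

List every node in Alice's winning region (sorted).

3, 4, 7

A0 = {7}
A1: add {3} — 3 (Alice) has 3→7.
A2: add {4} — 4 (Bob): all of {3, 7} already in.
A3 = A2; e.g. 0 (Bob) can still go to 2. Fixed point.
Alice's winning region = {3, 4, 7}.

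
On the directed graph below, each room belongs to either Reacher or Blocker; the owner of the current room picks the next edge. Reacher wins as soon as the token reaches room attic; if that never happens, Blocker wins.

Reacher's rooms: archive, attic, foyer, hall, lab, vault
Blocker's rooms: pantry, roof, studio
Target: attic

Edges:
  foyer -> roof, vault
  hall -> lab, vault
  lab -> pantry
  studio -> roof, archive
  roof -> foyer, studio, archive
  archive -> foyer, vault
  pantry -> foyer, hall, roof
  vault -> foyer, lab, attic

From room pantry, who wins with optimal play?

A0 = {attic}
A1: add {vault} — vault (Reacher) has vault→attic.
A2: add {archive, foyer, hall} — foyer (Reacher) has foyer→vault; hall (Reacher) has hall→vault; archive (Reacher) has archive→vault.
A3 = A2; e.g. lab (Reacher) has no edge into A2. Fixed point.
pantry never enters the attractor, so Blocker can avoid the target forever.

Blocker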